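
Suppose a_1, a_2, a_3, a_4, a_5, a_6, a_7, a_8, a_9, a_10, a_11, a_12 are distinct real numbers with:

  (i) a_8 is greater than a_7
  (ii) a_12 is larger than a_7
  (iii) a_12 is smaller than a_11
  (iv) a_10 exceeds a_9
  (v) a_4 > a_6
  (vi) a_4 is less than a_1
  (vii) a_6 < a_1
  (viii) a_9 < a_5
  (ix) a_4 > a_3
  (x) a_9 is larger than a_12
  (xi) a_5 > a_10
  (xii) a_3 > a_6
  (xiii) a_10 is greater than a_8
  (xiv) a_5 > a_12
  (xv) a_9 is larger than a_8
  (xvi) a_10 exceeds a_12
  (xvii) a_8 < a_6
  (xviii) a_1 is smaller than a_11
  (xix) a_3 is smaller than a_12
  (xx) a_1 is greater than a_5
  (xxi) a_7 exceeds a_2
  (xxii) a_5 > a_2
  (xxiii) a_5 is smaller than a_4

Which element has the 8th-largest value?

Chaining the given pairs: a_2 < a_7 < a_8 < a_6 < a_3 < a_12 < a_9 < a_10 < a_5 < a_4 < a_1 < a_11.
Counting 8 from the largest end gives a_3.

a_3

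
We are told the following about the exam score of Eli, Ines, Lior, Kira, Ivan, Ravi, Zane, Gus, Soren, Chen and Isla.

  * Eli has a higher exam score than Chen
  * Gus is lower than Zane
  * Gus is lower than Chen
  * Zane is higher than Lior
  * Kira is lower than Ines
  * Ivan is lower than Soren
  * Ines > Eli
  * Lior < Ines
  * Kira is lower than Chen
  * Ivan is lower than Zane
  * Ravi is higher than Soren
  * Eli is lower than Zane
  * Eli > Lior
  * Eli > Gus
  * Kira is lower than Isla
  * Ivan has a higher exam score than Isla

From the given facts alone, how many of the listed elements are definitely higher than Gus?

4

From Gus the given relations immediately reach Chen, Eli, Zane.
From those, Ines — 4 in total.
Nothing else is reachable above Gus; 4 in all.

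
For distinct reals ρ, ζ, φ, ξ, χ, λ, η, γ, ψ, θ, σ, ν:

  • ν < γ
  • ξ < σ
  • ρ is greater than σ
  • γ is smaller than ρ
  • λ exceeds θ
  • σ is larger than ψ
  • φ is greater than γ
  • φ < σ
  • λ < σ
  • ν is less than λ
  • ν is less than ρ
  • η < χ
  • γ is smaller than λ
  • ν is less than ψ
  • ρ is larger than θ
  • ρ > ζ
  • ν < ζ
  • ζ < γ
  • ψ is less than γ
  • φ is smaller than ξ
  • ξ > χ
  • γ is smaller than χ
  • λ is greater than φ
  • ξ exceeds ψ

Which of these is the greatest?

ρ

Chaining downward from ρ: directly below it, θ, ν, ζ, γ, σ; then ψ, φ, ξ, λ; then χ; then η.
That covers every other element, and nothing is given above ρ, so ρ is the greatest.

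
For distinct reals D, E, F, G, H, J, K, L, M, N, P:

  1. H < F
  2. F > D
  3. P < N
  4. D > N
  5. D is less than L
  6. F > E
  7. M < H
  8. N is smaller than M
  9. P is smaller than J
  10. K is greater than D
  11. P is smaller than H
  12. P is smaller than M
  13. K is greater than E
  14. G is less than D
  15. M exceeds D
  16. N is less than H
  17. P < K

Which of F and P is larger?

F

Link the given pairs in sequence: P < N; N < D; D < M; M < H; H < F.
Chaining these gives P < N < D < M < H < F.
So P < F; F is the larger of the two.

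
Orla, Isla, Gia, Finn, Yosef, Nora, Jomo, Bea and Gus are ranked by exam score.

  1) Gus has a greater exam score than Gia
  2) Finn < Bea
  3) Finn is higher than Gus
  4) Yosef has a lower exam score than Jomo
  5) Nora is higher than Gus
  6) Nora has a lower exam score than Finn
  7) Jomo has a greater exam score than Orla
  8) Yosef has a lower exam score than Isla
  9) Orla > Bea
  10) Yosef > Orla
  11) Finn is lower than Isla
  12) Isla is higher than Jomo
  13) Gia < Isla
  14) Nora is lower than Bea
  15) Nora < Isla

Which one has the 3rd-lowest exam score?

The consecutive relations fix a unique order: Gia < Gus < Nora < Finn < Bea < Orla < Yosef < Jomo < Isla.
Counting 3 from the smallest end gives Nora.

Nora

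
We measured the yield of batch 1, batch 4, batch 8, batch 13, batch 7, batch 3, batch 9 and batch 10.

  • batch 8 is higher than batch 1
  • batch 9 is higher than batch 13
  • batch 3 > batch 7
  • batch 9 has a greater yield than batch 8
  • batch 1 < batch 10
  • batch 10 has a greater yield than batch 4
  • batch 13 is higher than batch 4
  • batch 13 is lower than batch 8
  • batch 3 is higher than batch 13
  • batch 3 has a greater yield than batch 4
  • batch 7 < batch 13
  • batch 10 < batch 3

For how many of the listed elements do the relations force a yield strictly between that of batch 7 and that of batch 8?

1

Chaining upward from batch 7 reaches: batch 13, batch 9, batch 3.
Chaining downward from batch 8 reaches: batch 4, batch 13, batch 1.
Strictly between batch 7 and batch 8 are those in both lists: batch 13 — 1 element.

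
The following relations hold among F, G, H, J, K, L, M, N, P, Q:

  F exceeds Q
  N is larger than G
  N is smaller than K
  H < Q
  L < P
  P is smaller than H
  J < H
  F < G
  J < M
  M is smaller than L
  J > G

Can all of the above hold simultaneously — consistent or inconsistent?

Chaining the given relations yields J < M < L < P < H < Q < F < G, so J < G. But one relation states G < J. These cannot both hold.

inconsistent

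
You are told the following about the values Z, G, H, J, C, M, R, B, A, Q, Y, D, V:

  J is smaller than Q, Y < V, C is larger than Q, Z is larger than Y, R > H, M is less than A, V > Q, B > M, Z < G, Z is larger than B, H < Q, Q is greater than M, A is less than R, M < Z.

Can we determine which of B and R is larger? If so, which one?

Following every chain through B: above B we get Z, G; below B we get M.
R is not reached, and no chain runs the other way from R to B.
So the given relations leave the order of B and R undetermined.

undetermined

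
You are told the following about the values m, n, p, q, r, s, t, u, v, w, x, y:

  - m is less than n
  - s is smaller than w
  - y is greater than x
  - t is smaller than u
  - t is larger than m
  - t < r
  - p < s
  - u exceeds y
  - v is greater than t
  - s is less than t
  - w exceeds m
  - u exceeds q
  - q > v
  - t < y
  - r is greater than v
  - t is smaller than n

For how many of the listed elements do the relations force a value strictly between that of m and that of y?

Chaining upward from m reaches: t, w, v, r, n, q, u.
Chaining downward from y reaches: p, s, t, x.
Strictly between m and y are those in both lists: t — 1 element.

1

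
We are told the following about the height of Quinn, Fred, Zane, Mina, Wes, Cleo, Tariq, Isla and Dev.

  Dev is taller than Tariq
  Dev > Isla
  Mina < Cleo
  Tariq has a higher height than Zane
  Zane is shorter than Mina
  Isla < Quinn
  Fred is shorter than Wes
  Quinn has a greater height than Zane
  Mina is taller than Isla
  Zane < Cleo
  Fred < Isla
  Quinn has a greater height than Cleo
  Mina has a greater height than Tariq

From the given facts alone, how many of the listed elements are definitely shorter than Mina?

4

The elements the relations force below Mina are Zane, Tariq, Fred, Isla — no chain reaches any other.
That is 4.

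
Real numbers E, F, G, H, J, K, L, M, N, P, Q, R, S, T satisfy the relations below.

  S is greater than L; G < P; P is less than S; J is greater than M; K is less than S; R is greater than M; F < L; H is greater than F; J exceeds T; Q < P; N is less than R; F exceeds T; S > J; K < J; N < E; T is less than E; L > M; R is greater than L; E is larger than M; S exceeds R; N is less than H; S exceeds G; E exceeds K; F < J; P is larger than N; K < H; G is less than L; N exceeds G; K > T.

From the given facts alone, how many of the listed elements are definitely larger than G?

7

Directly above G: N, L, P, S.
One step further: H, R, E (7 so far).
No other element is forced above G by the given relations, so the count is 7.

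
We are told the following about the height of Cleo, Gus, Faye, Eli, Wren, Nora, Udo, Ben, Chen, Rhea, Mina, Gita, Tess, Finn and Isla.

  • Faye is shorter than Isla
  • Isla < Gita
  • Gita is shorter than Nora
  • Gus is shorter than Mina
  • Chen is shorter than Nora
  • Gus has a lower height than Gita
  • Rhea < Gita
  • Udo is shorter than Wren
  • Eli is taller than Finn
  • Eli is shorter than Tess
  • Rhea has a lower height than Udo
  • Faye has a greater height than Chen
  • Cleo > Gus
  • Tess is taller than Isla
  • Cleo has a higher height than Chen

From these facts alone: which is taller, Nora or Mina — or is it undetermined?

Following every chain through Mina: below Mina we get Gus.
Nora is not reached, and no chain runs the other way from Nora to Mina.
So the given relations leave the order of Mina and Nora undetermined.

undetermined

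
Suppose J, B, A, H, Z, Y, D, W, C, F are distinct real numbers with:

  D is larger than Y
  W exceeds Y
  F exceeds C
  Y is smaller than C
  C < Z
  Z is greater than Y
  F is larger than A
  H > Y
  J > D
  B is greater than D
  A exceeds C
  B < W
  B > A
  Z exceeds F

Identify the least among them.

Chaining upward from Y: directly above it, C, D, H, Z, W; then A, F, B, J.
That covers every other element, and nothing is given below Y, so Y is the least.

Y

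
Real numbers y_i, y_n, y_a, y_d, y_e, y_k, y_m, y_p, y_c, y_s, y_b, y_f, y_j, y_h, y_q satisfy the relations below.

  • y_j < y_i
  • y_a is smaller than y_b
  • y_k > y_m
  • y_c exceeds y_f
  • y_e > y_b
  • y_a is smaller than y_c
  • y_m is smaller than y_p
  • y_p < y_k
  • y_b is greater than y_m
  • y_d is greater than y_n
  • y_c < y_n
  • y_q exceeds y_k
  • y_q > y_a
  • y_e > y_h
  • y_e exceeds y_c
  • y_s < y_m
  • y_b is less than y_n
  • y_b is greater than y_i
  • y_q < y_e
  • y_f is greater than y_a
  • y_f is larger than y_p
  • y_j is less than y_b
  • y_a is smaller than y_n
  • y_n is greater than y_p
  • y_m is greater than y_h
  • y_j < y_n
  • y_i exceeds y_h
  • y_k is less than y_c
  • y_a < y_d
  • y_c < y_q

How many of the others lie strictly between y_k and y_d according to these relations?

The relations place y_k below y_d. An element lies strictly between them when it is forced above y_k and also forced below y_d.
Above y_k: {y_c, y_n, y_q, y_e}. Below y_d: {y_h, y_s, y_m, y_p, y_j, y_a, y_i, y_f, y_b, y_c, y_n}.
Intersection: {y_c, y_n} — 2.

2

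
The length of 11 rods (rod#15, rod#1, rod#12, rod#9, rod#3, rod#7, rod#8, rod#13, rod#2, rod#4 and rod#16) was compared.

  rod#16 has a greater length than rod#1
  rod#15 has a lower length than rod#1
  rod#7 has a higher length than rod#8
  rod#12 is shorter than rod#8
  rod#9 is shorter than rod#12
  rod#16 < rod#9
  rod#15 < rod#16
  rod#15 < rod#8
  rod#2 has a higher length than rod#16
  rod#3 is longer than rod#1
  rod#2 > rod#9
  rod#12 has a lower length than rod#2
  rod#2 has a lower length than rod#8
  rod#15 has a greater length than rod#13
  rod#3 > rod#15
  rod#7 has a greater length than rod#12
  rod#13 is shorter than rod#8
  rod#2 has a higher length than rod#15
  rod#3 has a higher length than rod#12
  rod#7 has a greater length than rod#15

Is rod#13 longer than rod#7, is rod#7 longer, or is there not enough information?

rod#7

Link the given pairs in sequence: rod#13 < rod#15; rod#15 < rod#1; rod#1 < rod#16; rod#16 < rod#9; rod#9 < rod#12; rod#12 < rod#2; rod#2 < rod#8; rod#8 < rod#7.
Chaining these gives rod#13 < rod#15 < rod#1 < rod#16 < rod#9 < rod#12 < rod#2 < rod#8 < rod#7.
So rod#7 is longer.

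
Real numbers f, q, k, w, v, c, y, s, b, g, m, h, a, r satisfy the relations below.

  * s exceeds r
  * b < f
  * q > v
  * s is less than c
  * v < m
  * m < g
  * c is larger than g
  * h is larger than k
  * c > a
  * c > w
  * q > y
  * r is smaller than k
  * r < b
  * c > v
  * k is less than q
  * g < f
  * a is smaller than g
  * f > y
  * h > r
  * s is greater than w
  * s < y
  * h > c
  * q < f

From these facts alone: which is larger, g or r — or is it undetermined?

Following every chain through r: above r we get k, s, c, b, y, h, q, f.
g is not reached, and no chain runs the other way from g to r.
So the given relations leave the order of r and g undetermined.

undetermined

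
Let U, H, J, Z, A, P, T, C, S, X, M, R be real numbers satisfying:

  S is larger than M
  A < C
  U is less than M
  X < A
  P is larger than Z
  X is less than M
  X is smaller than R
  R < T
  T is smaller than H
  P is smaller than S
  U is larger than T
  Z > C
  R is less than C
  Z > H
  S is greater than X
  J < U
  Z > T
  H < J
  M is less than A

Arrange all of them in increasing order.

Nothing is placed below X, so it is least; from there X < R; R < T; T < H; H < J; J < U; U < M; M < A; A < C; C < Z; Z < P; P < S, each given directly.

X < R < T < H < J < U < M < A < C < Z < P < S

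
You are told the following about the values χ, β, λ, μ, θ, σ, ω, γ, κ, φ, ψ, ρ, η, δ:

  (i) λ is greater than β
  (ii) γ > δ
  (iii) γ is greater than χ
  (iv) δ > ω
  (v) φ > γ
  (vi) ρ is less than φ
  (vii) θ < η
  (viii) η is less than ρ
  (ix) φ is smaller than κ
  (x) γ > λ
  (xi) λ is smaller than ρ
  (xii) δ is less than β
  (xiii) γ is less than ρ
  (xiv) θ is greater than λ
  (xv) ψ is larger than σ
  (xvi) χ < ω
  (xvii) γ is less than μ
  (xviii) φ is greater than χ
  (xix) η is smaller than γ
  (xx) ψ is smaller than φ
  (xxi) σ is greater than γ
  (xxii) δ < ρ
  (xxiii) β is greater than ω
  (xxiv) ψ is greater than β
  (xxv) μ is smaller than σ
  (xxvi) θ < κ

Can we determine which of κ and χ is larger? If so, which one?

χ < ω and ω < δ give χ < δ.
With δ < β: χ < ω < δ < β.
With β < λ: χ < ω < δ < β < λ.
With λ < θ: χ < ω < δ < β < λ < θ.
With θ < η: χ < ω < δ < β < λ < θ < η.
Then η < γ extends the chain to γ.
With γ < μ: χ < ω < δ < β < λ < θ < η < γ < μ.
Then μ < σ extends the chain to σ.
Then σ < ψ extends the chain to ψ.
With ψ < φ: χ < ω < δ < β < λ < θ < η < γ < μ < σ < ψ < φ.
With φ < κ: χ < ω < δ < β < λ < θ < η < γ < μ < σ < ψ < φ < κ.
So κ is larger.

κ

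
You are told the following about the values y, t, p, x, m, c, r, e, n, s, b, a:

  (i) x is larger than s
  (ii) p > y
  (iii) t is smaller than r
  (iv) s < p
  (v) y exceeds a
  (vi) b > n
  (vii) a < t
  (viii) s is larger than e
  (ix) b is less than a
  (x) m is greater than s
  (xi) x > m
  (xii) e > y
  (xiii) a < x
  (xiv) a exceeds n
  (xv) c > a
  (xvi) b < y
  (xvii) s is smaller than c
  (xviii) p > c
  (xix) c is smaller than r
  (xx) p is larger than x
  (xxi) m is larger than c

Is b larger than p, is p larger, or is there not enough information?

Link the given pairs in sequence: b < a; a < y; y < e; e < s; s < c; c < m; m < x; x < p.
Chaining these gives b < a < y < e < s < c < m < x < p.
So p is larger.

p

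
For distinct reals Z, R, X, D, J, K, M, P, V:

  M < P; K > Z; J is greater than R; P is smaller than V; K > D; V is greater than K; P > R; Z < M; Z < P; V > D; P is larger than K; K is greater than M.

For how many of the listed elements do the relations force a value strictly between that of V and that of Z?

The relations place Z below V. An element lies strictly between them when it is forced above Z and also forced below V.
Above Z: {M, K, P}. Below V: {R, M, D, K, P}.
Intersection: {M, K, P} — 3.

3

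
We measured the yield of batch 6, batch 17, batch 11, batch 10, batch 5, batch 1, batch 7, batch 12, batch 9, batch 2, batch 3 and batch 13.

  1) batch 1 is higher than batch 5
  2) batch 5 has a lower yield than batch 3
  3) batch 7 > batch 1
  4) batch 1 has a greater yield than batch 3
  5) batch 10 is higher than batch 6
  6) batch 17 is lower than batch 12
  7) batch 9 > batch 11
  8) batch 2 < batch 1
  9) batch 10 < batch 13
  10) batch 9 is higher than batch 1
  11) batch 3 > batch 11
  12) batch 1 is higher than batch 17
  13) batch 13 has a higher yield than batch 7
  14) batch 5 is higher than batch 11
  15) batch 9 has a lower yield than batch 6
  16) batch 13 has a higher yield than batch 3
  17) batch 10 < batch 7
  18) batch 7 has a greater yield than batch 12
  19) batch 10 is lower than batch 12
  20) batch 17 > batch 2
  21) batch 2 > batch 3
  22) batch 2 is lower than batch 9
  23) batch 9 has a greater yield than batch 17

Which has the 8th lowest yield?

The consecutive relations fix a unique order: batch 11 < batch 5 < batch 3 < batch 2 < batch 17 < batch 1 < batch 9 < batch 6 < batch 10 < batch 12 < batch 7 < batch 13.
The 8th smallest is batch 6.

batch 6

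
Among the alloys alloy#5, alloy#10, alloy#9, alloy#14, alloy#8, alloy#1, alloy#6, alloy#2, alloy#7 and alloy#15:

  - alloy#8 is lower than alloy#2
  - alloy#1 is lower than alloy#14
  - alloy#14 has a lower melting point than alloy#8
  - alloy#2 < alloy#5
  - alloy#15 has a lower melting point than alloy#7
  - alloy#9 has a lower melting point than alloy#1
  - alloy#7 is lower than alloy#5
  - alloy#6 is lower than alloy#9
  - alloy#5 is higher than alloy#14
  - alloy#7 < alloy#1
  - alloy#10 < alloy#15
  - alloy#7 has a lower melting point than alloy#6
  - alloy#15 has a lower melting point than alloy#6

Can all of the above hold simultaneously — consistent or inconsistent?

consistent

Every relation is compatible with alloy#10 < alloy#15 < alloy#7 < alloy#6 < alloy#9 < alloy#1 < alloy#14 < alloy#8 < alloy#2 < alloy#5; the set is consistent.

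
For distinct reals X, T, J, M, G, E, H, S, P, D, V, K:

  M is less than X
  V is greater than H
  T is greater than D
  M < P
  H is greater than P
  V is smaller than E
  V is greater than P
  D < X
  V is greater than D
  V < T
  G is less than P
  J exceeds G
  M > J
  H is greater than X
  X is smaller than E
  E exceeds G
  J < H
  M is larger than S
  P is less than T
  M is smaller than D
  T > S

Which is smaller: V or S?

Chaining the given relations: S < M < D < X < H < V.
So S < V; S is the smaller of the two.

S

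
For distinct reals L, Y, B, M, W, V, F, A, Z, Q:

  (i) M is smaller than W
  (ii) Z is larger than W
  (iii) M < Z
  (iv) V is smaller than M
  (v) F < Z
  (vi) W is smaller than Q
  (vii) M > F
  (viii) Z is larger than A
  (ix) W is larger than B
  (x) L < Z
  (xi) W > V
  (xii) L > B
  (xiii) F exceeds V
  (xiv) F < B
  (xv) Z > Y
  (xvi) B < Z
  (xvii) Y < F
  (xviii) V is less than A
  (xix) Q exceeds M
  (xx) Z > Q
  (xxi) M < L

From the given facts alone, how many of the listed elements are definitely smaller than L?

5

From L the given relations immediately reach B, M.
From those, V, F — 4 in total.
From those, Y — 5 in total.
No other element is forced below L by the given relations, so the count is 5.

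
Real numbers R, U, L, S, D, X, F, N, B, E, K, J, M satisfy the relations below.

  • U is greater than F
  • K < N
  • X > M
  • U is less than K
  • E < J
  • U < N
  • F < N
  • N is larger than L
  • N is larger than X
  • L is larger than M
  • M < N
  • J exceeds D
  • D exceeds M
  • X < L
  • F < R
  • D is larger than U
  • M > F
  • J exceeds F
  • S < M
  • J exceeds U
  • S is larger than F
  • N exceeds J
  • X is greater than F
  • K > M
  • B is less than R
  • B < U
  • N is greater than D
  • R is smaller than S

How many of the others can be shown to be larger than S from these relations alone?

7

From S the given relations immediately reach M.
From those, D, X, L, K, N — 6 in total.
From those, J — 7 in total.
Nothing else is reachable above S; 7 in all.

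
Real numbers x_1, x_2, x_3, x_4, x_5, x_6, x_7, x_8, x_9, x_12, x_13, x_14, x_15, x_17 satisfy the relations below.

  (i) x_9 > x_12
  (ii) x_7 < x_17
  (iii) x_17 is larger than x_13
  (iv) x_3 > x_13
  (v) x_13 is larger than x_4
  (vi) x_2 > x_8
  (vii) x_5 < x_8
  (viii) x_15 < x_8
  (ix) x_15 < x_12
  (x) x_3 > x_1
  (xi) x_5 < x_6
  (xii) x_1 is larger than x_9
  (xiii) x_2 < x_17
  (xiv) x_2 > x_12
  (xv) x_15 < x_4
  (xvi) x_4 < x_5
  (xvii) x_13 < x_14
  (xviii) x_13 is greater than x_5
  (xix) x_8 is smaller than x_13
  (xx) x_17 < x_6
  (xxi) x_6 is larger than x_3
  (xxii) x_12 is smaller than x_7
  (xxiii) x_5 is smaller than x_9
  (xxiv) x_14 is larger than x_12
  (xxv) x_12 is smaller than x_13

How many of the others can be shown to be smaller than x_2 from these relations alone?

5

From x_2 the given relations immediately reach x_12, x_8.
From those, x_15, x_5 — 4 in total.
From those, x_4 — 5 in total.
No other element is forced below x_2 by the given relations, so the count is 5.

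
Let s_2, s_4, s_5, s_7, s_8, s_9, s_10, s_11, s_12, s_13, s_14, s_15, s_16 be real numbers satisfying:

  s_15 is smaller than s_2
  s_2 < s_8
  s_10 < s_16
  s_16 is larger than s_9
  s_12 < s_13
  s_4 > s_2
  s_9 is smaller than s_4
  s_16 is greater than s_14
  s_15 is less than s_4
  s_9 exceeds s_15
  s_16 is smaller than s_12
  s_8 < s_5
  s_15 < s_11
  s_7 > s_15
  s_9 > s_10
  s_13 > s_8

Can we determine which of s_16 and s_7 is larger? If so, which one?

undetermined

Following every chain through s_7: below s_7 we get s_15.
s_16 is not reached, and no chain runs the other way from s_16 to s_7.
So the given relations leave the order of s_7 and s_16 undetermined.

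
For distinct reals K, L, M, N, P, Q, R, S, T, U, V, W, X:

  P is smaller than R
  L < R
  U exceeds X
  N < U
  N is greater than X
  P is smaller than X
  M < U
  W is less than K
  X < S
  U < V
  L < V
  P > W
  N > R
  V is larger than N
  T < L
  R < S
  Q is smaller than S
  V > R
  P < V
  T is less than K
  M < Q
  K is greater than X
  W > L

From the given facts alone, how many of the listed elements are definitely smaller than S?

8

From S the given relations immediately reach X, R, Q.
From those, L, M, P — 6 in total.
From those, T, W — 8 in total.
No other element is forced below S by the given relations, so the count is 8.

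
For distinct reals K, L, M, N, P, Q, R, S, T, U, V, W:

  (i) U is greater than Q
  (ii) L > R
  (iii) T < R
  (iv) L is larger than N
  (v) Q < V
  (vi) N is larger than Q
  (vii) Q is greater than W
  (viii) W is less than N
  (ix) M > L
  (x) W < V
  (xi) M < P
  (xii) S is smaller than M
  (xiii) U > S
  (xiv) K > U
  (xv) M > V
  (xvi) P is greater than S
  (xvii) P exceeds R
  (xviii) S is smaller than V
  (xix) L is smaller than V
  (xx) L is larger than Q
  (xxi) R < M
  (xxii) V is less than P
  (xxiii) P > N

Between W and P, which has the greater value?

W < N and N < L give W < L.
With L < V: W < N < L < V.
Then V < M extends the chain to M.
Then M < P extends the chain to P.
So W < P; P is the larger of the two.

P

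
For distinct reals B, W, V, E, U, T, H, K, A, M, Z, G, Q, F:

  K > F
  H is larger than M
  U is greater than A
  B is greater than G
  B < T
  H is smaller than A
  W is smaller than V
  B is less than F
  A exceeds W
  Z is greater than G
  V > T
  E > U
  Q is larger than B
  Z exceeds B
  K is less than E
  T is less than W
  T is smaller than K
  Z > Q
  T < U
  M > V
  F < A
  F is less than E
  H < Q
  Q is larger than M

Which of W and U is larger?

W < V < M < H < A < U, by transitivity through V, M, H, A.
So W < U; U is the larger of the two.

U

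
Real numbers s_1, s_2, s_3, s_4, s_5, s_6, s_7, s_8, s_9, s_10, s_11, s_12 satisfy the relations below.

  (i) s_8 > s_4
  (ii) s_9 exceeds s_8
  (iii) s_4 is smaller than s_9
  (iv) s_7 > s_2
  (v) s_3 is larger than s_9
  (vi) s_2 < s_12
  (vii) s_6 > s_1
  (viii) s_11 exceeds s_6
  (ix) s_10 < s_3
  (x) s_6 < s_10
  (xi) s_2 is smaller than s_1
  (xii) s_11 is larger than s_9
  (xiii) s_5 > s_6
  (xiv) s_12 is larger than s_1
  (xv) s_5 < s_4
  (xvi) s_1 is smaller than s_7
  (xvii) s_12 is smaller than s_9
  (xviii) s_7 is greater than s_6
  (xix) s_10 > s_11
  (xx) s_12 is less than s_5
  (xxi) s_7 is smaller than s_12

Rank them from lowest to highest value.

s_2 < s_1 < s_6 < s_7 < s_12 < s_5 < s_4 < s_8 < s_9 < s_11 < s_10 < s_3

Each adjacent pair is fixed by a given relation: s_2 < s_1; s_1 < s_6; s_6 < s_7; s_7 < s_12; s_12 < s_5; s_5 < s_4; s_4 < s_8; s_8 < s_9; s_9 < s_11; s_11 < s_10; s_10 < s_3. Chaining them end to end gives the full order.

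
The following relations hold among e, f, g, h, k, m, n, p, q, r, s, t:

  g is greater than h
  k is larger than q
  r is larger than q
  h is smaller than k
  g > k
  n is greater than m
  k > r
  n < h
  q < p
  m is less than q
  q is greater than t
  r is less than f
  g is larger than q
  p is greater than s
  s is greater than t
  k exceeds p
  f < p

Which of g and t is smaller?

t

The relevant relations are t < q; q < r; r < f; f < p; p < k; k < g.
Chaining these gives t < q < r < f < p < k < g.
So t < g; t is the smaller of the two.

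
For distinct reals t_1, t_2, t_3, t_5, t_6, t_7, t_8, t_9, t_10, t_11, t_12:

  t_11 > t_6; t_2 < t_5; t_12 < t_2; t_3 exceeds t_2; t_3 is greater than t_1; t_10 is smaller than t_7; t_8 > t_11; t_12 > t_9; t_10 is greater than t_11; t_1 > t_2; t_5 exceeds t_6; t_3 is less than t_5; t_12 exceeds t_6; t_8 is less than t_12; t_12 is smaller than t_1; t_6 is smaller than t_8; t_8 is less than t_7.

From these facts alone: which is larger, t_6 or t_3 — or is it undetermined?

The relevant relations are t_6 < t_11; t_11 < t_8; t_8 < t_12; t_12 < t_2; t_2 < t_1; t_1 < t_3.
Chaining these gives t_6 < t_11 < t_8 < t_12 < t_2 < t_1 < t_3.
So t_3 is larger.

t_3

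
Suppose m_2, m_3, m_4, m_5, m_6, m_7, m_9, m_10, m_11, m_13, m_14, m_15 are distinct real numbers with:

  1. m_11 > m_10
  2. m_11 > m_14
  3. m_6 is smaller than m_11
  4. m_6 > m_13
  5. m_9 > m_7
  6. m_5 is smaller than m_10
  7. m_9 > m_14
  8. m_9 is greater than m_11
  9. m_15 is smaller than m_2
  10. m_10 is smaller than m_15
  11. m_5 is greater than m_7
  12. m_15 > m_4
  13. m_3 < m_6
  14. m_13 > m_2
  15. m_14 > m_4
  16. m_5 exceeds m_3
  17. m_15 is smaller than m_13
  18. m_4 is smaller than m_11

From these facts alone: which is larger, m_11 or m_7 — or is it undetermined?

Chaining the given relations: m_7 < m_5 < m_10 < m_15 < m_13 < m_6 < m_11.
So m_11 is larger.

m_11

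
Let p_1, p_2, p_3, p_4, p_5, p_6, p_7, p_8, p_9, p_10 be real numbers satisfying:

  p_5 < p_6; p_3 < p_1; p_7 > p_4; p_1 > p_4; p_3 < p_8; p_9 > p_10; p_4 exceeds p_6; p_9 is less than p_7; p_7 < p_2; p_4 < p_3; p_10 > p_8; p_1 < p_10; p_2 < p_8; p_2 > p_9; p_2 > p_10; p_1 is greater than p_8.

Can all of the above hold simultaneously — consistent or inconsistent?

Chaining the given relations yields p_8 < p_1 < p_10 < p_9 < p_7 < p_2, so p_8 < p_2. But one relation states p_2 < p_8. These cannot both hold.

inconsistent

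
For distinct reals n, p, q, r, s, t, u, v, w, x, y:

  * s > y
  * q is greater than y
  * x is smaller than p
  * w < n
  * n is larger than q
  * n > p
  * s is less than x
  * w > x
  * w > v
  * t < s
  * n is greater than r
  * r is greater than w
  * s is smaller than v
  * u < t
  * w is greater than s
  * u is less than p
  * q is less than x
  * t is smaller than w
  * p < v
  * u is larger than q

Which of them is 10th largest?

q

Chaining the given pairs: y < q < u < t < s < x < p < v < w < r < n.
The 10th largest is q.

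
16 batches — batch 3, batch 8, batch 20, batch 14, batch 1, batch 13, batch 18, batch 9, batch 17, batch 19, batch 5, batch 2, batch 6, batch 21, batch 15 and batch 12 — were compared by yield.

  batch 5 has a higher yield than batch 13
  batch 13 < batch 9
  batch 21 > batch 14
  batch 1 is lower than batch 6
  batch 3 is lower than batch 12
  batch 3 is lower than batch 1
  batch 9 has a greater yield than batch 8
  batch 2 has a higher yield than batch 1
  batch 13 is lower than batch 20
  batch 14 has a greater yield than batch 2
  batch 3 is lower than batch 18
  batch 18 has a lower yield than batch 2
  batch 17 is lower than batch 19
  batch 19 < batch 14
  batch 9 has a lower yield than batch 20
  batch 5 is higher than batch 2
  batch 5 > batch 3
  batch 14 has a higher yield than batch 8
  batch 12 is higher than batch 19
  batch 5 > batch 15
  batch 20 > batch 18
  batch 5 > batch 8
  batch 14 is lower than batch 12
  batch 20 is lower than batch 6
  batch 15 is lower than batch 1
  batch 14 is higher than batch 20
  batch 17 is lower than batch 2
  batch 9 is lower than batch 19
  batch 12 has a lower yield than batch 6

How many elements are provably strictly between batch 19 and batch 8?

1

Chaining upward from batch 8 reaches: batch 9, batch 20, batch 14, batch 12, batch 6, batch 5, batch 21.
Chaining downward from batch 19 reaches: batch 17, batch 13, batch 9.
Strictly between batch 8 and batch 19 are those in both lists: batch 9 — 1 element.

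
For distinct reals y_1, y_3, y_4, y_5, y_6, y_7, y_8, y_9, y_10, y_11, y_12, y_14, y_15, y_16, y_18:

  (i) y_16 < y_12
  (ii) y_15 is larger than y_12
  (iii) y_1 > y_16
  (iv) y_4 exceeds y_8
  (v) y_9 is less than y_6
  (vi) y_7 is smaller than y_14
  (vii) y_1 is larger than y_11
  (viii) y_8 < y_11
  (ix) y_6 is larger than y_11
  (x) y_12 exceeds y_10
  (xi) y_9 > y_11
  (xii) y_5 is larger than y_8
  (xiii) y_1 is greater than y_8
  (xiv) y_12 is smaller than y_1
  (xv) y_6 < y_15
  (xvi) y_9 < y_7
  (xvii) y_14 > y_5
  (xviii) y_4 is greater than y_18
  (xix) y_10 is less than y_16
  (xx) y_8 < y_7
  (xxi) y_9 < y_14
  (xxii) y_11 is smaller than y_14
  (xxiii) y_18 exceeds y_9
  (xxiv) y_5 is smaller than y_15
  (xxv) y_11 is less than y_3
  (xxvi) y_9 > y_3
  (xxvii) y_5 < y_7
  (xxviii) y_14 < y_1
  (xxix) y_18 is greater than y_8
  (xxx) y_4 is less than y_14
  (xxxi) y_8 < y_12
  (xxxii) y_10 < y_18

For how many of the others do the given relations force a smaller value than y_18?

Directly below y_18: y_8, y_10, y_9.
One step further: y_11, y_3 (5 so far).
Nothing else is reachable below y_18; 5 in all.

5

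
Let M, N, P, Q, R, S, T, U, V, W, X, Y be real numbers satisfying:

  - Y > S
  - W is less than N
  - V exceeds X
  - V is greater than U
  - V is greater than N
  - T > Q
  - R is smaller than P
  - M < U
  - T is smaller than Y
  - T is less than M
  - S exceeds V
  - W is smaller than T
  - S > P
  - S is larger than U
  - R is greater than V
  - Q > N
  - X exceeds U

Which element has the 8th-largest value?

The consecutive relations fix a unique order: W < N < Q < T < M < U < X < V < R < P < S < Y.
Counting 8 from the largest end gives M.

M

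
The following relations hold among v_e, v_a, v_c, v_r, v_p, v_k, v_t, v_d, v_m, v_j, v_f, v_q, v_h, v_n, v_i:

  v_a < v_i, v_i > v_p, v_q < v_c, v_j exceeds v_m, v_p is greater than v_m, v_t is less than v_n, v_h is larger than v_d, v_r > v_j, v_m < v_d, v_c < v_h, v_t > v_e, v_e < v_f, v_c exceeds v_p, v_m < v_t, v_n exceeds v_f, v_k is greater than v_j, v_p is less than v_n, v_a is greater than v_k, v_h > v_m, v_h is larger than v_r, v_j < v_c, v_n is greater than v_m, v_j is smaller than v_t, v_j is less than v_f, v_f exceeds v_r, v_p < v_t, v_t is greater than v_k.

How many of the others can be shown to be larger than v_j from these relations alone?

9

From v_j the given relations immediately reach v_r, v_f, v_k, v_t, v_c.
From those, v_a, v_h, v_n — 8 in total.
From those, v_i — 9 in total.
Nothing else is reachable above v_j; 9 in all.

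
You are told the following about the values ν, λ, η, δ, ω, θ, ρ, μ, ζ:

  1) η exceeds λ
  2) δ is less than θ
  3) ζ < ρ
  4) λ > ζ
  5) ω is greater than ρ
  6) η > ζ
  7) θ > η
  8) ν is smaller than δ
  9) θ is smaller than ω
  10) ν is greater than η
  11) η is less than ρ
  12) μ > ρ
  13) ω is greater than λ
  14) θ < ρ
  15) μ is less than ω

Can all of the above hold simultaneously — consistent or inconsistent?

The single ordering ζ < λ < η < ν < δ < θ < ρ < μ < ω satisfies every listed relation, so no contradiction arises.

consistent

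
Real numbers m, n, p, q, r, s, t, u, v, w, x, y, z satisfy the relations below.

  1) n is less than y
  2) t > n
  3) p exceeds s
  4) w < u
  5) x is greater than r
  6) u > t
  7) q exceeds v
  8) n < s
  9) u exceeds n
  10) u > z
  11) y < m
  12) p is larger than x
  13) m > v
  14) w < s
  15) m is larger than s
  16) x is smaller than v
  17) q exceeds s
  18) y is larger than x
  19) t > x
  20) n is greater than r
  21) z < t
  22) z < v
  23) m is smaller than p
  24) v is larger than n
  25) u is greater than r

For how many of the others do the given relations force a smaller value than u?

6

Directly below u: z, r, n, w, t.
One step further: x (6 so far).
Nothing else is reachable below u; 6 in all.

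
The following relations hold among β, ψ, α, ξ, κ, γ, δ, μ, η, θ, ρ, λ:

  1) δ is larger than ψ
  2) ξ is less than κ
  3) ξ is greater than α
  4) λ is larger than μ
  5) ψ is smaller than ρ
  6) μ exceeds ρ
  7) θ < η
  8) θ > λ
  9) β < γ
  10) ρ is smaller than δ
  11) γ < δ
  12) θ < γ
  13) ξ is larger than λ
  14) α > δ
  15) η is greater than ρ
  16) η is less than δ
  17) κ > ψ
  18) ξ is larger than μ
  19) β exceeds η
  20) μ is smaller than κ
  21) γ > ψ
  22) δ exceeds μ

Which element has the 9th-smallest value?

The consecutive relations fix a unique order: ψ < ρ < μ < λ < θ < η < β < γ < δ < α < ξ < κ.
Counting 9 from the smallest end gives δ.

δ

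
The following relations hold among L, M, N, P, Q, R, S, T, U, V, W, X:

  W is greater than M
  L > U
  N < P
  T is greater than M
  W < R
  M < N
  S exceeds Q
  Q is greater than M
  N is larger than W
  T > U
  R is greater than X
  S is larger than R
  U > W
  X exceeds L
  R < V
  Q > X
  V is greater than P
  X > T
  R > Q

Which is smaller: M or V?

M

M < W and W < U give M < U.
Then U < L extends the chain to L.
Then L < X extends the chain to X.
With X < Q: M < W < U < L < X < Q.
With Q < R: M < W < U < L < X < Q < R.
With R < V: M < W < U < L < X < Q < R < V.
So M < V; M is the smaller of the two.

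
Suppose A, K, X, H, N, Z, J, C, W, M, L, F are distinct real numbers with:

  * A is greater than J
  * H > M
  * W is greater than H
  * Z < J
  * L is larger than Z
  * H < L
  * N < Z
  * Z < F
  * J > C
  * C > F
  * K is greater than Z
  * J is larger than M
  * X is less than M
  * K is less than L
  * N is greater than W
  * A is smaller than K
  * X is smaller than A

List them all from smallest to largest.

X < M < H < W < N < Z < F < C < J < A < K < L

Each adjacent pair is fixed by a given relation: X < M; M < H; H < W; W < N; N < Z; Z < F; F < C; C < J; J < A; A < K; K < L. Chaining them end to end gives the full order.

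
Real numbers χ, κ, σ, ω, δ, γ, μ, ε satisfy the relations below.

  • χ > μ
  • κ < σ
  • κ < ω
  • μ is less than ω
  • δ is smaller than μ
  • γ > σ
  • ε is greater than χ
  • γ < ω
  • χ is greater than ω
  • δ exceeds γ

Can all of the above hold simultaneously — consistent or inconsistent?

Every relation is compatible with κ < σ < γ < δ < μ < ω < χ < ε; the set is consistent.

consistent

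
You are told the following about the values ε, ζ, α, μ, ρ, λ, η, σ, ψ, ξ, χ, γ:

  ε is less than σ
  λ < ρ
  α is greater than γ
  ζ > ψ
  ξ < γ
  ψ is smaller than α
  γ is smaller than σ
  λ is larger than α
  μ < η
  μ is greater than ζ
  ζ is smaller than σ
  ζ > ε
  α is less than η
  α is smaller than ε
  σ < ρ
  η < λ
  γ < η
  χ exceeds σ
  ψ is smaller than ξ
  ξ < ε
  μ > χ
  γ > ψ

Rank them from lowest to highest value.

ψ < ξ < γ < α < ε < ζ < σ < χ < μ < η < λ < ρ

Nothing is placed below ψ, so it is least; from there ψ < ξ; ξ < γ; γ < α; α < ε; ε < ζ; ζ < σ; σ < χ; χ < μ; μ < η; η < λ; λ < ρ, each given directly.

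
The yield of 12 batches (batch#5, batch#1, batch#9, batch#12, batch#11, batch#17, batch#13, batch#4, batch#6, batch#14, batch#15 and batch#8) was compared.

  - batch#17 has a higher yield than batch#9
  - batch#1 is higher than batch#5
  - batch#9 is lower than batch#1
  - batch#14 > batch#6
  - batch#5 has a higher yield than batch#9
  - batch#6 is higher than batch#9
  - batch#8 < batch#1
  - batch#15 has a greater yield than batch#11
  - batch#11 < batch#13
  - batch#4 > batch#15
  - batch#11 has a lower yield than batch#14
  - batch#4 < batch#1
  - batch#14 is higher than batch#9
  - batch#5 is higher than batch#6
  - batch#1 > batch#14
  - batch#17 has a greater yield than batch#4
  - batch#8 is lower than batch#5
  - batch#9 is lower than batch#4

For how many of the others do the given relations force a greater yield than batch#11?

6

Directly above batch#11: batch#14, batch#15, batch#13.
One step further: batch#4, batch#1 (5 so far).
One step further: batch#17 (6 so far).
Nothing else is reachable above batch#11; 6 in all.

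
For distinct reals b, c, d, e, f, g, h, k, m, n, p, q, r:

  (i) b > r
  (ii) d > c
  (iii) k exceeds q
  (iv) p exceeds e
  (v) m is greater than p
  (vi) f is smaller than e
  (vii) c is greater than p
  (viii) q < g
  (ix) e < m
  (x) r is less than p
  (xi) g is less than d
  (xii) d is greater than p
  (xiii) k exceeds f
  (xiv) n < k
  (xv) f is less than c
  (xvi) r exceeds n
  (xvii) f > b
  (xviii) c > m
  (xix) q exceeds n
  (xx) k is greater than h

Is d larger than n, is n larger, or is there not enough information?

The relevant relations are n < r; r < b; b < f; f < e; e < p; p < m; m < c; c < d.
Chaining these gives n < r < b < f < e < p < m < c < d.
So d is larger.

d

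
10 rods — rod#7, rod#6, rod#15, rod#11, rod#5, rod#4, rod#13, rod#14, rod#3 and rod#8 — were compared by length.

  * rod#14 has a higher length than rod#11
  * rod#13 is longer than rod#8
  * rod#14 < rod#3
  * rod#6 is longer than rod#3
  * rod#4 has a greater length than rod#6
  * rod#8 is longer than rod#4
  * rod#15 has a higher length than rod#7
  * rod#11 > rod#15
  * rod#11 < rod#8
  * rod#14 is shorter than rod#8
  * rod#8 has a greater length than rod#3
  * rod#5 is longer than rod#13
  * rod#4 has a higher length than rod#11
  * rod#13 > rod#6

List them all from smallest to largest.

rod#7 < rod#15 < rod#11 < rod#14 < rod#3 < rod#6 < rod#4 < rod#8 < rod#13 < rod#5

Each adjacent pair is fixed by a given relation: rod#7 < rod#15; rod#15 < rod#11; rod#11 < rod#14; rod#14 < rod#3; rod#3 < rod#6; rod#6 < rod#4; rod#4 < rod#8; rod#8 < rod#13; rod#13 < rod#5. Chaining them end to end gives the full order.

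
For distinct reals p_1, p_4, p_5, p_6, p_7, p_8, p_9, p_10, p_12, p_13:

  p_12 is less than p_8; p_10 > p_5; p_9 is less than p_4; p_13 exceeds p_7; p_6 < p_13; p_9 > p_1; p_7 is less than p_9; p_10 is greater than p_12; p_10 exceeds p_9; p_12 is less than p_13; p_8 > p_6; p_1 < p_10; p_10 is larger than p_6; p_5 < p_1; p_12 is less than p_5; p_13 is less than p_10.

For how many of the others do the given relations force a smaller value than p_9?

4

Directly below p_9: p_7, p_1.
One step further: p_5 (3 so far).
One step further: p_12 (4 so far).
Nothing else is reachable below p_9; 4 in all.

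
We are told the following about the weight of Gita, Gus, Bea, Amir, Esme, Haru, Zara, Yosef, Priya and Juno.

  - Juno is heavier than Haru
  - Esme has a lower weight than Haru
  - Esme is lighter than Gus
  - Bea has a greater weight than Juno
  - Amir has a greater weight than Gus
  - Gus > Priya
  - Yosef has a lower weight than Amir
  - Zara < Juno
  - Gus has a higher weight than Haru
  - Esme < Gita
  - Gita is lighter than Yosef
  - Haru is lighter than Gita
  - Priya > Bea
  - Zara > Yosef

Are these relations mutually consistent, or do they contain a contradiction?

The single ordering Esme < Haru < Gita < Yosef < Zara < Juno < Bea < Priya < Gus < Amir satisfies every listed relation, so no contradiction arises.

consistent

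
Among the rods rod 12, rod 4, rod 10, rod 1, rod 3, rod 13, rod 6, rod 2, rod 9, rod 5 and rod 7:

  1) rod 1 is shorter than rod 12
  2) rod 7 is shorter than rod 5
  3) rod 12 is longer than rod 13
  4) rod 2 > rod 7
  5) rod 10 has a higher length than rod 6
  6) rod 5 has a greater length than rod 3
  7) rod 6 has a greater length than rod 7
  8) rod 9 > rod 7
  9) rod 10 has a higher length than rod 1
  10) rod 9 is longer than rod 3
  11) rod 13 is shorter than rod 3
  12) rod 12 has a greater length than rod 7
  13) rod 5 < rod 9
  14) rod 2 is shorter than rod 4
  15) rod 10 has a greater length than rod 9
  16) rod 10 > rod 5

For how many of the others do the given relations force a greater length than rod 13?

Directly above rod 13: rod 3, rod 12.
One step further: rod 5, rod 9 (4 so far).
One step further: rod 10 (5 so far).
No other element is forced above rod 13 by the given relations, so the count is 5.

5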